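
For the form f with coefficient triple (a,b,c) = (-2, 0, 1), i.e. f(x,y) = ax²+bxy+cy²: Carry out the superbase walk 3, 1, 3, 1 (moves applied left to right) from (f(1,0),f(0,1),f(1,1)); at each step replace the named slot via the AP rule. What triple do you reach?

start (-2,1,-1) = (f(1,0),f(0,1),f(1,1))
replace slot 3: 2·((-2)+1) − (-1) = -1 → (-2,1,-1)
replace slot 1: 2·(1+(-1)) − (-2) = 2 → (2,1,-1)
replace slot 3: 2·(2+1) − (-1) = 7 → (2,1,7)
replace slot 1: 2·(1+7) − 2 = 14 → (14,1,7)

14,1,7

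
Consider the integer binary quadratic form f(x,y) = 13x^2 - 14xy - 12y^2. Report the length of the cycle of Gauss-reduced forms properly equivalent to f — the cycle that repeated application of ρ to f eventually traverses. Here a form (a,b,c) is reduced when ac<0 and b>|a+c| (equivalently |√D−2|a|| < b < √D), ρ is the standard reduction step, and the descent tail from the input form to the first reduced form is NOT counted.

D = 820, ⌊√D⌋ = 28
descent: ρ → (-12,14,13)  [lands on river]
river: ρ → (13,12,-13)
river: ρ → (-13,14,12)
river: ρ → (12,10,-15)
river: ρ → (-15,20,7)
river: ρ → (7,22,-12)
river: ρ → (-12,26,3)
river: ρ → (3,28,-3)
river: ρ → (-3,26,12)
river: ρ → (12,22,-7)
river: ρ → (-7,20,15)
river: ρ → (15,10,-12)
ρ-cycle length = 12 (tail of 1 descent step not counted)

12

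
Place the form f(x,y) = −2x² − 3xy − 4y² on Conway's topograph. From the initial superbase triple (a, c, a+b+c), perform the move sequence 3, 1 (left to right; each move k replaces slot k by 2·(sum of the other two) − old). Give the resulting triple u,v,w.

start (-2,-4,-9) = (f(1,0),f(0,1),f(1,1))
replace slot 3: 2·((-2)+(-4)) − (-9) = -3 → (-2,-4,-3)
replace slot 1: 2·((-4)+(-3)) − (-2) = -12 → (-12,-4,-3)

-12,-4,-3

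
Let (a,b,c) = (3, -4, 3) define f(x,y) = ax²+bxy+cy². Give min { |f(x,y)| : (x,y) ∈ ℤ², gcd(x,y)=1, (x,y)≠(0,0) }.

translate: b→2 (≡-4 mod 6), so (3,-4,3)→(3,2,2)
flip: (3,2,2)→(2,-2,3)
translate: b→2 (≡-2 mod 4), so (2,-2,3)→(2,2,3)
reduced (well bottom): (2,2,3) with a≤c, −a<b≤a
well minimum = a = 2

2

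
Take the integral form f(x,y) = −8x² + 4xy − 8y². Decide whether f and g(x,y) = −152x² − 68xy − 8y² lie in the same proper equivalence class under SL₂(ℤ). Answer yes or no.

D₁ = -240, D₂ = -240
f is negative-definite; reduce −f:
−f: flip: (8,-4,8)→(8,4,8)
−f: reduced (well bottom): (8,4,8) with a≤c, −a<b≤a
flip sign back: reduced form of f is (-8,-4,-8)
g is negative-definite; reduce −g:
−g: flip: (152,68,8)→(8,-68,152)
−g: translate: b→-4 (≡-68 mod 16), so (8,-68,152)→(8,-4,8)
−g: flip: (8,-4,8)→(8,4,8)
−g: reduced (well bottom): (8,4,8) with a≤c, −a<b≤a
flip sign back: reduced form of g is (-8,-4,-8)
reduced forms (-8, -4, -8) vs (-8, -4, -8) ⇒ equivalent

yes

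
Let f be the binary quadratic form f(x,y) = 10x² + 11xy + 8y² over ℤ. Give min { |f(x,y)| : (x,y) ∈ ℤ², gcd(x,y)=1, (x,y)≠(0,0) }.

translate: b→-9 (≡11 mod 20), so (10,11,8)→(10,-9,7)
flip: (10,-9,7)→(7,9,10)
translate: b→-5 (≡9 mod 14), so (7,9,10)→(7,-5,8)
reduced (well bottom): (7,-5,8) with a≤c, −a<b≤a
well minimum = a = 7

7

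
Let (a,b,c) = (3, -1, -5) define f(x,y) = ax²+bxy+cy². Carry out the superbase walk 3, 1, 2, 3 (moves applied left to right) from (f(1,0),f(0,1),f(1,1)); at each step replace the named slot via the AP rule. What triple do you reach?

start (3,-5,-3) = (f(1,0),f(0,1),f(1,1))
replace slot 3: 2·(3+(-5)) − (-3) = -1 → (3,-5,-1)
replace slot 1: 2·((-5)+(-1)) − 3 = -15 → (-15,-5,-1)
replace slot 2: 2·((-15)+(-1)) − (-5) = -27 → (-15,-27,-1)
replace slot 3: 2·((-15)+(-27)) − (-1) = -83 → (-15,-27,-83)

-15,-27,-83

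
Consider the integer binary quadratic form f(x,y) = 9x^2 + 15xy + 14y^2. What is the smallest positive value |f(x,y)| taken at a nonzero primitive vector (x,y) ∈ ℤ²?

translate: b→-3 (≡15 mod 18), so (9,15,14)→(9,-3,8)
flip: (9,-3,8)→(8,3,9)
reduced (well bottom): (8,3,9) with a≤c, −a<b≤a
well minimum = a = 8

8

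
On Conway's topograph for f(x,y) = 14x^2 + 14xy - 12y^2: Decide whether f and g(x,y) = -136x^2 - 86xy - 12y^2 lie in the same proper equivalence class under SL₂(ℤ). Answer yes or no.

D₁ = 868, D₂ = 868
river cycle of f (length 16): (-12, 10, 16), (16, 22, -6), (-6, 26, 8), (8, 22, -12), (-12, 26, 4), (4, 22, -24), (-24, 26, 2), (2, 26, -24), (-24, 22, 4), (4, 26, -12), … (6 more)
river cycle of g (length 16): (-12, 14, 14), (14, 14, -12), (-12, 10, 16), (16, 22, -6), (-6, 26, 8), (8, 22, -12), (-12, 26, 4), (4, 22, -24), (-24, 26, 2), (2, 26, -24), … (6 more)
cycles coincide ⇒ equivalent

yes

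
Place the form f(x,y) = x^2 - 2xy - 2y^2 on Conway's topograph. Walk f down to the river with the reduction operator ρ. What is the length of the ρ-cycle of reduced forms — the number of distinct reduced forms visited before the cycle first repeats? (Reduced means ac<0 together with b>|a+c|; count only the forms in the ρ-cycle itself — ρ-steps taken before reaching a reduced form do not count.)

D = 12, ⌊√D⌋ = 3
descent: ρ → (-2,2,1)  [lands on river]
river: ρ → (1,2,-2)
ρ-cycle length = 2 (tail of 1 descent step not counted)

2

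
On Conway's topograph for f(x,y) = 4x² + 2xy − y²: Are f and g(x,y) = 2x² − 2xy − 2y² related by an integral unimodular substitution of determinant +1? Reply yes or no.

D₁ = 20, D₂ = 20
river cycle of f (length 2): (-1, 4, 1), (1, 4, -1)
river cycle of g (length 2): (-2, 2, 2), (2, 2, -2)
cycles differ ⇒ inequivalent

no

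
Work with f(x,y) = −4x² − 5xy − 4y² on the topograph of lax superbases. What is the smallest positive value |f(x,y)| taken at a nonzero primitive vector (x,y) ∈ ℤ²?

translate: b→-3 (≡5 mod 8), so (4,5,4)→(4,-3,3)
flip: (4,-3,3)→(3,3,4)
reduced (well bottom): (3,3,4) with a≤c, −a<b≤a
well minimum |f| = |-3| = 3 (negative-definite)

3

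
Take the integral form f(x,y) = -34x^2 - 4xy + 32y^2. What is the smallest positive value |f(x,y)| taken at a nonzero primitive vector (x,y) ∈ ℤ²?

descent: ρ → (32,4,-34)  [lands on river]
river: ρ → (-34,64,2)
river: ρ → (2,64,-34)
river: ρ → (-34,4,32)
river: ρ → (32,60,-6)
river: ρ → (-6,60,32)
closes: descent 1, river 6
min |a| on river = 2

2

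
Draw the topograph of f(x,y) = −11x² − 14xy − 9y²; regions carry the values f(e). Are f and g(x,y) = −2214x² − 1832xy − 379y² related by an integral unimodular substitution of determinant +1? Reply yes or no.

D₁ = -200, D₂ = -200
f is negative-definite; reduce −f:
−f: translate: b→-8 (≡14 mod 22), so (11,14,9)→(11,-8,6)
−f: flip: (11,-8,6)→(6,8,11)
−f: translate: b→-4 (≡8 mod 12), so (6,8,11)→(6,-4,9)
−f: reduced (well bottom): (6,-4,9) with a≤c, −a<b≤a
flip sign back: reduced form of f is (-6,4,-9)
g is negative-definite; reduce −g:
−g: flip: (2214,1832,379)→(379,-1832,2214)
−g: translate: b→-316 (≡-1832 mod 758), so (379,-1832,2214)→(379,-316,66)
−g: flip: (379,-316,66)→(66,316,379)
−g: translate: b→52 (≡316 mod 132), so (66,316,379)→(66,52,11)
−g: flip: (66,52,11)→(11,-52,66)
−g: translate: b→-8 (≡-52 mod 22), so (11,-52,66)→(11,-8,6)
−g: flip: (11,-8,6)→(6,8,11)
−g: translate: b→-4 (≡8 mod 12), so (6,8,11)→(6,-4,9)
−g: reduced (well bottom): (6,-4,9) with a≤c, −a<b≤a
flip sign back: reduced form of g is (-6,4,-9)
reduced forms (-6, 4, -9) vs (-6, 4, -9) ⇒ equivalent

yes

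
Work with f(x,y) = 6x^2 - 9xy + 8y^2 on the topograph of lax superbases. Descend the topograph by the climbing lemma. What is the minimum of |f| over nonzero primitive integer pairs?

translate: b→3 (≡-9 mod 12), so (6,-9,8)→(6,3,5)
flip: (6,3,5)→(5,-3,6)
reduced (well bottom): (5,-3,6) with a≤c, −a<b≤a
well minimum = a = 5

5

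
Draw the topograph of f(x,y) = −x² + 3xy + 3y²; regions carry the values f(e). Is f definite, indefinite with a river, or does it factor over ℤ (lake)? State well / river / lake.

D = b²−4ac = 3² − 4·(-1)·3 = 21
D > 0 non-square ⇒ indefinite ⇒ periodic river

river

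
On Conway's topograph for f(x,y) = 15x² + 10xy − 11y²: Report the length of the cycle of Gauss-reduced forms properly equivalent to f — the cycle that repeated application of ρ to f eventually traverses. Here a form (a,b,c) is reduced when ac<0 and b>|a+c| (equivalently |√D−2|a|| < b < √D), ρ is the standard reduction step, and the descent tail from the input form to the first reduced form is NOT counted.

D = 760, ⌊√D⌋ = 27
river: ρ → (-11,12,14)
river: ρ → (14,16,-9)
river: ρ → (-9,20,10)
river: ρ → (10,20,-9)
river: ρ → (-9,16,14)
river: ρ → (14,12,-11)
river: ρ → (-11,10,15)
river: ρ → (15,20,-6)
river: ρ → (-6,16,21)
river: ρ → (21,26,-1)
river: ρ → (-1,26,21)
river: ρ → (21,16,-6)
river: ρ → (-6,20,15)
river: ρ → (15,10,-11)
ρ-cycle length = 14 (tail of 0 descent steps not counted)

14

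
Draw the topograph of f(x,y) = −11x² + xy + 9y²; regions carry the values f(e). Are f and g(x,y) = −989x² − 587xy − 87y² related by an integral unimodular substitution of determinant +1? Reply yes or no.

D₁ = 397, D₂ = 397
river cycle of f (length 10): (9, 17, -3), (-3, 19, 3), (3, 17, -9), (-9, 19, 1), (1, 19, -9), (-9, 17, 3), (3, 19, -3), (-3, 17, 9), (9, 19, -1), (-1, 19, 9)
river cycle of g (length 10): (9, 17, -3), (-3, 19, 3), (3, 17, -9), (-9, 19, 1), (1, 19, -9), (-9, 17, 3), (3, 19, -3), (-3, 17, 9), (9, 19, -1), (-1, 19, 9)
cycles coincide ⇒ equivalent

yes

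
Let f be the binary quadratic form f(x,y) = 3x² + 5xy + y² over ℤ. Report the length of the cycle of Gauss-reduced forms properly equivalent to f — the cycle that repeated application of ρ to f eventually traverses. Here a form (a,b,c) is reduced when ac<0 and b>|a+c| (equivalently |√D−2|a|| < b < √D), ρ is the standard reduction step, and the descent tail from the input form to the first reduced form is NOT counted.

D = 13, ⌊√D⌋ = 3
descent: ρ → (1,3,-1)  [lands on river]
river: ρ → (-1,3,1)
ρ-cycle length = 2 (tail of 1 descent step not counted)

2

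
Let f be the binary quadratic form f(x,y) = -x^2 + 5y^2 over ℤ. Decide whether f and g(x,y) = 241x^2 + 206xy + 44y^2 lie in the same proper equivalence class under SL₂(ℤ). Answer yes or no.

D₁ = 20, D₂ = 20
river cycle of f (length 2): (-1, 4, 1), (1, 4, -1)
river cycle of g (length 2): (-1, 4, 1), (1, 4, -1)
cycles coincide ⇒ equivalent

yes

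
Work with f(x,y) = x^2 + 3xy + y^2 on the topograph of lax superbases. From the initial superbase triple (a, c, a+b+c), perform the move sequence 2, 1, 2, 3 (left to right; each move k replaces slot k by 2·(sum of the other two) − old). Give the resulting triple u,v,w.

start (1,1,5) = (f(1,0),f(0,1),f(1,1))
replace slot 2: 2·(1+5) − 1 = 11 → (1,11,5)
replace slot 1: 2·(11+5) − 1 = 31 → (31,11,5)
replace slot 2: 2·(31+5) − 11 = 61 → (31,61,5)
replace slot 3: 2·(31+61) − 5 = 179 → (31,61,179)

31,61,179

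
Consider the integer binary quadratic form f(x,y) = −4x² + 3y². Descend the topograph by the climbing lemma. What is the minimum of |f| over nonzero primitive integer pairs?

descent: ρ → (3,6,-1)  [lands on river]
river: ρ → (-1,6,3)
closes: descent 1, river 2
min |a| on river = 1

1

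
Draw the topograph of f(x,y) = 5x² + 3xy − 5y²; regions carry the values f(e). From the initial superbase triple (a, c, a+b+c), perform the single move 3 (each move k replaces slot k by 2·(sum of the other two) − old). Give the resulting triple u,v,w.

start (5,-5,3) = (f(1,0),f(0,1),f(1,1))
replace slot 3: 2·(5+(-5)) − 3 = -3 → (5,-5,-3)

5,-5,-3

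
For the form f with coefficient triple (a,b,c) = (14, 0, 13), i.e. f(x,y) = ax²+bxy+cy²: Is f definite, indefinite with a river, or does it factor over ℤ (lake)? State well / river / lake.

D = b²−4ac = 0² − 4·14·13 = -728
D < 0 ⇒ definite ⇒ every region one sign ⇒ single well

well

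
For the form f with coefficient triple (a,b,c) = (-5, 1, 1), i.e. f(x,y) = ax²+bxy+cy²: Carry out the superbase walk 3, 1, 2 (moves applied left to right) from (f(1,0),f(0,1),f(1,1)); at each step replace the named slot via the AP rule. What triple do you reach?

start (-5,1,-3) = (f(1,0),f(0,1),f(1,1))
replace slot 3: 2·((-5)+1) − (-3) = -5 → (-5,1,-5)
replace slot 1: 2·(1+(-5)) − (-5) = -3 → (-3,1,-5)
replace slot 2: 2·((-3)+(-5)) − 1 = -17 → (-3,-17,-5)

-3,-17,-5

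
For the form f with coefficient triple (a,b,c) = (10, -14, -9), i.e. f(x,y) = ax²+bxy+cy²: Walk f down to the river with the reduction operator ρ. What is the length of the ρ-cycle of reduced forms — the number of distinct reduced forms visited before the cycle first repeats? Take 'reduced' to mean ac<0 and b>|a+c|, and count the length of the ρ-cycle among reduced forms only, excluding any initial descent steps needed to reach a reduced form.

D = 556, ⌊√D⌋ = 23
descent: ρ → (-9,14,10)  [lands on river]
river: ρ → (10,6,-13)
river: ρ → (-13,20,3)
river: ρ → (3,22,-6)
river: ρ → (-6,14,15)
river: ρ → (15,16,-5)
river: ρ → (-5,14,18)
river: ρ → (18,22,-1)
river: ρ → (-1,22,18)
river: ρ → (18,14,-5)
river: ρ → (-5,16,15)
river: ρ → (15,14,-6)
river: ρ → (-6,22,3)
river: ρ → (3,20,-13)
river: ρ → (-13,6,10)
river: ρ → (10,14,-9)
river: ρ → (-9,22,2)
river: ρ → (2,22,-9)
ρ-cycle length = 18 (tail of 1 descent step not counted)

18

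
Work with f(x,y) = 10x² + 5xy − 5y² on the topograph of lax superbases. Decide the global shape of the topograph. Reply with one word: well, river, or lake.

D = b²−4ac = 5² − 4·10·(-5) = 225
D = 15² is a perfect square ⇒ form factors over ℤ ⇒ lakes

lake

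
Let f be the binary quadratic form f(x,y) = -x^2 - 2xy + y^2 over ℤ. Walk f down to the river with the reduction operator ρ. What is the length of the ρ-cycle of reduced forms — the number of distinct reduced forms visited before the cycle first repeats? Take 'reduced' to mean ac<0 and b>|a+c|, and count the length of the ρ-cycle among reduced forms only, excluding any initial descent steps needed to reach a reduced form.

D = 8, ⌊√D⌋ = 2
descent: ρ → (1,2,-1)  [lands on river]
river: ρ → (-1,2,1)
ρ-cycle length = 2 (tail of 1 descent step not counted)

2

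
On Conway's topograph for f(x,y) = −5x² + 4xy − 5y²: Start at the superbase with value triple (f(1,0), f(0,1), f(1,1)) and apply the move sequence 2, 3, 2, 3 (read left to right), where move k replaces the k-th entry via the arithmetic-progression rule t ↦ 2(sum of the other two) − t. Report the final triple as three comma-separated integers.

start (-5,-5,-6) = (f(1,0),f(0,1),f(1,1))
replace slot 2: 2·((-5)+(-6)) − (-5) = -17 → (-5,-17,-6)
replace slot 3: 2·((-5)+(-17)) − (-6) = -38 → (-5,-17,-38)
replace slot 2: 2·((-5)+(-38)) − (-17) = -69 → (-5,-69,-38)
replace slot 3: 2·((-5)+(-69)) − (-38) = -110 → (-5,-69,-110)

-5,-69,-110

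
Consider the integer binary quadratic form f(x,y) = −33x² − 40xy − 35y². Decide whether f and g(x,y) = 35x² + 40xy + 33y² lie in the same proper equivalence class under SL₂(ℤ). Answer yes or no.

D₁ = -3020, D₂ = -3020
f is negative-definite; reduce −f:
−f: translate: b→-26 (≡40 mod 66), so (33,40,35)→(33,-26,28)
−f: flip: (33,-26,28)→(28,26,33)
−f: reduced (well bottom): (28,26,33) with a≤c, −a<b≤a
flip sign back: reduced form of f is (-28,-26,-33)
g: translate: b→-30 (≡40 mod 70), so (35,40,33)→(35,-30,28)
g: flip: (35,-30,28)→(28,30,35)
g: translate: b→-26 (≡30 mod 56), so (28,30,35)→(28,-26,33)
g: reduced (well bottom): (28,-26,33) with a≤c, −a<b≤a
reduced forms (-28, -26, -33) vs (28, -26, 33) ⇒ inequivalent

no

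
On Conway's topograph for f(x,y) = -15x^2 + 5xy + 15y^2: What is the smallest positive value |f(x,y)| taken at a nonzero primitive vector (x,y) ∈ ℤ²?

river: ρ → (15,25,-5)
river: ρ → (-5,25,15)
river: ρ → (15,5,-15)
river: ρ → (-15,25,5)
river: ρ → (5,25,-15)
river: ρ → (-15,5,15)
closes: descent 0, river 6
min |a| on river = 5

5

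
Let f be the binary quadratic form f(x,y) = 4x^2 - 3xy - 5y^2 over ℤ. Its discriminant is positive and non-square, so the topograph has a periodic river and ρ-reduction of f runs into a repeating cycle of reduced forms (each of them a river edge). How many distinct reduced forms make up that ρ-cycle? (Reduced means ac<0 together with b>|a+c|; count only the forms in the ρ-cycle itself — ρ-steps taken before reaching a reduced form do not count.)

D = 89, ⌊√D⌋ = 9
descent: ρ → (-5,3,4)  [lands on river]
river: ρ → (4,5,-4)
river: ρ → (-4,3,5)
river: ρ → (5,7,-2)
river: ρ → (-2,9,1)
river: ρ → (1,9,-2)
river: ρ → (-2,7,5)
river: ρ → (5,3,-4)
river: ρ → (-4,5,4)
river: ρ → (4,3,-5)
river: ρ → (-5,7,2)
river: ρ → (2,9,-1)
river: ρ → (-1,9,2)
river: ρ → (2,7,-5)
ρ-cycle length = 14 (tail of 1 descent step not counted)

14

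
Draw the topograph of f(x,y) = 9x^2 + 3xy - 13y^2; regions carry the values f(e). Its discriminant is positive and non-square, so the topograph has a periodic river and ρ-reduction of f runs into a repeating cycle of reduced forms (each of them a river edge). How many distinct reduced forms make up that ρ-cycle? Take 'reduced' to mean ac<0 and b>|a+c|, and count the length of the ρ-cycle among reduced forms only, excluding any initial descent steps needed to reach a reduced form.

D = 477, ⌊√D⌋ = 21
descent: ρ → (-13,-3,9)
descent: ρ → (9,21,-1)  [lands on river]
river: ρ → (-1,21,9)
river: ρ → (9,15,-7)
river: ρ → (-7,13,11)
river: ρ → (11,9,-9)
river: ρ → (-9,9,11)
river: ρ → (11,13,-7)
river: ρ → (-7,15,9)
ρ-cycle length = 8 (tail of 2 descent steps not counted)

8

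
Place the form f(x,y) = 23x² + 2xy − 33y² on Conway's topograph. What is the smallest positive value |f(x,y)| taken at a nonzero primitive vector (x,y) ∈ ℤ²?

descent: ρ → (-33,-2,23)
descent: ρ → (23,48,-8)  [lands on river]
river: ρ → (-8,48,23)
river: ρ → (23,44,-12)
river: ρ → (-12,52,7)
river: ρ → (7,46,-33)
river: ρ → (-33,20,20)
river: ρ → (20,20,-33)
river: ρ → (-33,46,7)
river: ρ → (7,52,-12)
river: ρ → (-12,44,23)
closes: descent 2, river 10
min |a| on river = 7

7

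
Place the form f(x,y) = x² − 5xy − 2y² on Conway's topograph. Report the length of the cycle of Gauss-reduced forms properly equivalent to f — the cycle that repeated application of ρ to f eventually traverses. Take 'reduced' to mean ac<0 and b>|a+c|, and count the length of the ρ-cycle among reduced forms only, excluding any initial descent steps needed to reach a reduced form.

D = 33, ⌊√D⌋ = 5
descent: ρ → (-2,5,1)  [lands on river]
river: ρ → (1,5,-2)
river: ρ → (-2,3,3)
river: ρ → (3,3,-2)
ρ-cycle length = 4 (tail of 1 descent step not counted)

4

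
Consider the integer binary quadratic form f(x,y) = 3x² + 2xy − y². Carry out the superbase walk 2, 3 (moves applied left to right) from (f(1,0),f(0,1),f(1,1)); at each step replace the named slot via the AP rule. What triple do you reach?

start (3,-1,4) = (f(1,0),f(0,1),f(1,1))
replace slot 2: 2·(3+4) − (-1) = 15 → (3,15,4)
replace slot 3: 2·(3+15) − 4 = 32 → (3,15,32)

3,15,32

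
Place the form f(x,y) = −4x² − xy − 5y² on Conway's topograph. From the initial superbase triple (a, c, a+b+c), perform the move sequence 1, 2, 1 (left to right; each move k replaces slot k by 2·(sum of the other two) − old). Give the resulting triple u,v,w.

start (-4,-5,-10) = (f(1,0),f(0,1),f(1,1))
replace slot 1: 2·((-5)+(-10)) − (-4) = -26 → (-26,-5,-10)
replace slot 2: 2·((-26)+(-10)) − (-5) = -67 → (-26,-67,-10)
replace slot 1: 2·((-67)+(-10)) − (-26) = -128 → (-128,-67,-10)

-128,-67,-10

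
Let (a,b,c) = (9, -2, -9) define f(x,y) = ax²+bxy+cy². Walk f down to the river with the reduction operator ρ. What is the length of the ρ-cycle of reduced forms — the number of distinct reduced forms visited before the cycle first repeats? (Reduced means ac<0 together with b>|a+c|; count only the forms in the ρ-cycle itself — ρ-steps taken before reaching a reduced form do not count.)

D = 328, ⌊√D⌋ = 18
descent: ρ → (-9,2,9)  [lands on river]
river: ρ → (9,16,-2)
river: ρ → (-2,16,9)
river: ρ → (9,2,-9)
river: ρ → (-9,16,2)
river: ρ → (2,16,-9)
ρ-cycle length = 6 (tail of 1 descent step not counted)

6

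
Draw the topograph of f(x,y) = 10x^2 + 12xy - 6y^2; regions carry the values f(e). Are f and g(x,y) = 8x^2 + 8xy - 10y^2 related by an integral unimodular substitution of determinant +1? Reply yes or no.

D₁ = 384, D₂ = 384
river cycle of f (length 4): (-6, 12, 10), (10, 8, -8), (-8, 8, 10), (10, 12, -6)
river cycle of g (length 4): (-10, 12, 6), (6, 12, -10), (-10, 8, 8), (8, 8, -10)
cycles differ ⇒ inequivalent

no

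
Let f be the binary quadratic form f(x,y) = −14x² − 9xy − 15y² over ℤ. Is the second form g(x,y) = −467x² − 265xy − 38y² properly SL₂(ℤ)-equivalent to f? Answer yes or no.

D₁ = -759, D₂ = -759
f is negative-definite; reduce −f:
−f: reduced (well bottom): (14,9,15) with a≤c, −a<b≤a
flip sign back: reduced form of f is (-14,-9,-15)
g is negative-definite; reduce −g:
−g: flip: (467,265,38)→(38,-265,467)
−g: translate: b→-37 (≡-265 mod 76), so (38,-265,467)→(38,-37,14)
−g: flip: (38,-37,14)→(14,37,38)
−g: translate: b→9 (≡37 mod 28), so (14,37,38)→(14,9,15)
−g: reduced (well bottom): (14,9,15) with a≤c, −a<b≤a
flip sign back: reduced form of g is (-14,-9,-15)
reduced forms (-14, -9, -15) vs (-14, -9, -15) ⇒ equivalent

yes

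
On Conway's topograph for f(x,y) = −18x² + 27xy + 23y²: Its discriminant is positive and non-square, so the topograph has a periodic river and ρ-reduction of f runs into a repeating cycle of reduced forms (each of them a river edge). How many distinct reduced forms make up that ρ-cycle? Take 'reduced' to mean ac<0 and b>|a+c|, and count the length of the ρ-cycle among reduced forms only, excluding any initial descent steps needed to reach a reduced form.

D = 2385, ⌊√D⌋ = 48
river: ρ → (23,19,-22)
river: ρ → (-22,25,20)
river: ρ → (20,15,-27)
river: ρ → (-27,39,8)
river: ρ → (8,41,-22)
river: ρ → (-22,47,2)
river: ρ → (2,45,-45)
river: ρ → (-45,45,2)
river: ρ → (2,47,-22)
river: ρ → (-22,41,8)
river: ρ → (8,39,-27)
river: ρ → (-27,15,20)
river: ρ → (20,25,-22)
river: ρ → (-22,19,23)
river: ρ → (23,27,-18)
river: ρ → (-18,45,5)
river: ρ → (5,45,-18)
river: ρ → (-18,27,23)
ρ-cycle length = 18 (tail of 0 descent steps not counted)

18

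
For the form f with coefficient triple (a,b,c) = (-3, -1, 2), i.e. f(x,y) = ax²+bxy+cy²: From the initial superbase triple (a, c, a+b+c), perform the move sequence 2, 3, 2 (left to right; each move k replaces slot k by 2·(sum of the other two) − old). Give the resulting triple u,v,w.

start (-3,2,-2) = (f(1,0),f(0,1),f(1,1))
replace slot 2: 2·((-3)+(-2)) − 2 = -12 → (-3,-12,-2)
replace slot 3: 2·((-3)+(-12)) − (-2) = -28 → (-3,-12,-28)
replace slot 2: 2·((-3)+(-28)) − (-12) = -50 → (-3,-50,-28)

-3,-50,-28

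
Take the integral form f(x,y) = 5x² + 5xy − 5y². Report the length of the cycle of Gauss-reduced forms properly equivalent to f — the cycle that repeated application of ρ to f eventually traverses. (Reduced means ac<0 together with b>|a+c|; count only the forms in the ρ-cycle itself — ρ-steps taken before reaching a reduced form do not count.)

D = 125, ⌊√D⌋ = 11
river: ρ → (-5,5,5)
river: ρ → (5,5,-5)
ρ-cycle length = 2 (tail of 0 descent steps not counted)

2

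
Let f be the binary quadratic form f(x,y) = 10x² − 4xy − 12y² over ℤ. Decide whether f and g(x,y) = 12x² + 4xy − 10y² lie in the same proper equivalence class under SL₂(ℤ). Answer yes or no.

D₁ = 496, D₂ = 496
river cycle of f (length 8): (-12, 4, 10), (10, 16, -6), (-6, 20, 4), (4, 20, -6), (-6, 16, 10), (10, 4, -12), (-12, 20, 2), (2, 20, -12)
river cycle of g (length 8): (-10, 16, 6), (6, 20, -4), (-4, 20, 6), (6, 16, -10), (-10, 4, 12), (12, 20, -2), (-2, 20, 12), (12, 4, -10)
cycles differ ⇒ inequivalent

no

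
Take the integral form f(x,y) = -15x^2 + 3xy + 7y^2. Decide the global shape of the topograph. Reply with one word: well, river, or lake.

D = b²−4ac = 3² − 4·(-15)·7 = 429
D > 0 non-square ⇒ indefinite ⇒ periodic river

river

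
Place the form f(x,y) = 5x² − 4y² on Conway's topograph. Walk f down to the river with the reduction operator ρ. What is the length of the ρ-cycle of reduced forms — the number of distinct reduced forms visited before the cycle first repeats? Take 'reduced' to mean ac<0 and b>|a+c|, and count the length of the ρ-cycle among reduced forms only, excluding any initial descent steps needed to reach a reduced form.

D = 80, ⌊√D⌋ = 8
descent: ρ → (-4,8,1)  [lands on river]
river: ρ → (1,8,-4)
ρ-cycle length = 2 (tail of 1 descent step not counted)

2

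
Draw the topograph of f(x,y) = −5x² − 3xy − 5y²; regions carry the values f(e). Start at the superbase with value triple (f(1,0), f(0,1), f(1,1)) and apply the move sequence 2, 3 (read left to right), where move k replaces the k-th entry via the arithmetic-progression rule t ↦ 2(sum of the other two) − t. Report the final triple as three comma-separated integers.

start (-5,-5,-13) = (f(1,0),f(0,1),f(1,1))
replace slot 2: 2·((-5)+(-13)) − (-5) = -31 → (-5,-31,-13)
replace slot 3: 2·((-5)+(-31)) − (-13) = -59 → (-5,-31,-59)

-5,-31,-59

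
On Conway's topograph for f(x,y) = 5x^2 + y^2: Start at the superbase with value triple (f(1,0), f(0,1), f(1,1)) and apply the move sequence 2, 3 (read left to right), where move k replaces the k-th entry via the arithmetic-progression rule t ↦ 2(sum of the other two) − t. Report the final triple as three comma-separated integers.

start (5,1,6) = (f(1,0),f(0,1),f(1,1))
replace slot 2: 2·(5+6) − 1 = 21 → (5,21,6)
replace slot 3: 2·(5+21) − 6 = 46 → (5,21,46)

5,21,46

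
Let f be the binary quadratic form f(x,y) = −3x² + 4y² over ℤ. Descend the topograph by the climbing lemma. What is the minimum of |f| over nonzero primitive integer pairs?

descent: ρ → (4,0,-3)
descent: ρ → (-3,6,1)  [lands on river]
river: ρ → (1,6,-3)
closes: descent 2, river 2
min |a| on river = 1

1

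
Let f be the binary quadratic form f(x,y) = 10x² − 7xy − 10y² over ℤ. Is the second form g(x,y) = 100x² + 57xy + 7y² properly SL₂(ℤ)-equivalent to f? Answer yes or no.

D₁ = 449, D₂ = 449
river cycle of f (length 38): (-10, 7, 10), (10, 13, -7), (-7, 15, 8), (8, 17, -5), (-5, 13, 14), (14, 15, -4), (-4, 17, 10), (10, 3, -11), (-11, 19, 2), (2, 21, -1), … (28 more)
river cycle of g (length 38): (7, 13, -10), (-10, 7, 10), (10, 13, -7), (-7, 15, 8), (8, 17, -5), (-5, 13, 14), (14, 15, -4), (-4, 17, 10), (10, 3, -11), (-11, 19, 2), … (28 more)
cycles coincide ⇒ equivalent

yes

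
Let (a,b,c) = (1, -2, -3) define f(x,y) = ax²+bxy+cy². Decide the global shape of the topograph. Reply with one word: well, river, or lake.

D = b²−4ac = (-2)² − 4·1·(-3) = 16
D = 4² is a perfect square ⇒ form factors over ℤ ⇒ lakes

lake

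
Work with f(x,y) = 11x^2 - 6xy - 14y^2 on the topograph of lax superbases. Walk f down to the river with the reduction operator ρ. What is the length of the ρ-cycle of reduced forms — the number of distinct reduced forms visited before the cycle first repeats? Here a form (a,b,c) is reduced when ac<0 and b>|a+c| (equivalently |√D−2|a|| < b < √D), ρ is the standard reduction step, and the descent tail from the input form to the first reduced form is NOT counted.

D = 652, ⌊√D⌋ = 25
descent: ρ → (-14,6,11)  [lands on river]
river: ρ → (11,16,-9)
river: ρ → (-9,20,7)
river: ρ → (7,22,-6)
river: ρ → (-6,14,19)
river: ρ → (19,24,-1)
river: ρ → (-1,24,19)
river: ρ → (19,14,-6)
river: ρ → (-6,22,7)
river: ρ → (7,20,-9)
river: ρ → (-9,16,11)
river: ρ → (11,6,-14)
river: ρ → (-14,22,3)
river: ρ → (3,20,-21)
river: ρ → (-21,22,2)
river: ρ → (2,22,-21)
river: ρ → (-21,20,3)
river: ρ → (3,22,-14)
ρ-cycle length = 18 (tail of 1 descent step not counted)

18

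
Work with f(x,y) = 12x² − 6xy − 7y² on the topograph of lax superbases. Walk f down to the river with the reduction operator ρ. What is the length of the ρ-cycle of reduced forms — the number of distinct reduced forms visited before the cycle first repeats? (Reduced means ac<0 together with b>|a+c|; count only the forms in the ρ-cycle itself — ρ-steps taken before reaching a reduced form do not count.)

D = 372, ⌊√D⌋ = 19
descent: ρ → (-7,6,12)  [lands on river]
river: ρ → (12,18,-1)
river: ρ → (-1,18,12)
river: ρ → (12,6,-7)
river: ρ → (-7,8,11)
river: ρ → (11,14,-4)
river: ρ → (-4,18,3)
river: ρ → (3,18,-4)
river: ρ → (-4,14,11)
river: ρ → (11,8,-7)
ρ-cycle length = 10 (tail of 1 descent step not counted)

10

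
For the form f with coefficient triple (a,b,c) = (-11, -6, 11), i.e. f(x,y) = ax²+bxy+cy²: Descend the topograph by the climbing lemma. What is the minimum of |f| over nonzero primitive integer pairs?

descent: ρ → (11,6,-11)  [lands on river]
river: ρ → (-11,16,6)
river: ρ → (6,20,-5)
river: ρ → (-5,20,6)
river: ρ → (6,16,-11)
river: ρ → (-11,6,11)
river: ρ → (11,16,-6)
river: ρ → (-6,20,5)
river: ρ → (5,20,-6)
river: ρ → (-6,16,11)
closes: descent 1, river 10
min |a| on river = 5

5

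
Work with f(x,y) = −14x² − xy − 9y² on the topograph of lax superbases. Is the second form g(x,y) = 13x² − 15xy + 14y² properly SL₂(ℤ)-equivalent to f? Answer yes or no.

D₁ = -503, D₂ = -503
f is negative-definite; reduce −f:
−f: flip: (14,1,9)→(9,-1,14)
−f: reduced (well bottom): (9,-1,14) with a≤c, −a<b≤a
flip sign back: reduced form of f is (-9,1,-14)
g: translate: b→11 (≡-15 mod 26), so (13,-15,14)→(13,11,12)
g: flip: (13,11,12)→(12,-11,13)
g: reduced (well bottom): (12,-11,13) with a≤c, −a<b≤a
reduced forms (-9, 1, -14) vs (12, -11, 13) ⇒ inequivalent

no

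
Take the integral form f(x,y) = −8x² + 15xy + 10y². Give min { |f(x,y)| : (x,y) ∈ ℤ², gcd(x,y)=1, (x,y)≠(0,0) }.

river: ρ → (10,5,-13)
river: ρ → (-13,21,2)
river: ρ → (2,23,-2)
river: ρ → (-2,21,13)
river: ρ → (13,5,-10)
river: ρ → (-10,15,8)
river: ρ → (8,17,-8)
river: ρ → (-8,15,10)
closes: descent 0, river 8
min |a| on river = 2

2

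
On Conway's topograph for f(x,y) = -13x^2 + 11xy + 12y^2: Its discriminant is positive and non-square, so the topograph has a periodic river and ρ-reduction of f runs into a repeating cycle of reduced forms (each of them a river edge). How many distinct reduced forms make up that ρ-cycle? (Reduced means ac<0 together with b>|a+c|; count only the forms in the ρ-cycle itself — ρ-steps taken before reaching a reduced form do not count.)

D = 745, ⌊√D⌋ = 27
river: ρ → (12,13,-12)
river: ρ → (-12,11,13)
river: ρ → (13,15,-10)
river: ρ → (-10,25,3)
river: ρ → (3,23,-18)
river: ρ → (-18,13,8)
river: ρ → (8,19,-12)
river: ρ → (-12,5,15)
river: ρ → (15,25,-2)
river: ρ → (-2,27,2)
river: ρ → (2,25,-15)
river: ρ → (-15,5,12)
river: ρ → (12,19,-8)
river: ρ → (-8,13,18)
river: ρ → (18,23,-3)
river: ρ → (-3,25,10)
river: ρ → (10,15,-13)
river: ρ → (-13,11,12)
ρ-cycle length = 18 (tail of 0 descent steps not counted)

18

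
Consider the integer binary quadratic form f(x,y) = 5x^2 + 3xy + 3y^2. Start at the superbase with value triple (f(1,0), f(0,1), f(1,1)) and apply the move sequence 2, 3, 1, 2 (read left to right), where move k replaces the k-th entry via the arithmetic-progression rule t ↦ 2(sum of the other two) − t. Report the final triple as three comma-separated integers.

start (5,3,11) = (f(1,0),f(0,1),f(1,1))
replace slot 2: 2·(5+11) − 3 = 29 → (5,29,11)
replace slot 3: 2·(5+29) − 11 = 57 → (5,29,57)
replace slot 1: 2·(29+57) − 5 = 167 → (167,29,57)
replace slot 2: 2·(167+57) − 29 = 419 → (167,419,57)

167,419,57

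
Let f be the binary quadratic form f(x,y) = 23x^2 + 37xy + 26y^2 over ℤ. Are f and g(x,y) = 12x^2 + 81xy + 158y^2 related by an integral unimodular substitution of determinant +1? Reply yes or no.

D₁ = -1023, D₂ = -1023
f: translate: b→-9 (≡37 mod 46), so (23,37,26)→(23,-9,12)
f: flip: (23,-9,12)→(12,9,23)
f: reduced (well bottom): (12,9,23) with a≤c, −a<b≤a
g: translate: b→9 (≡81 mod 24), so (12,81,158)→(12,9,23)
g: reduced (well bottom): (12,9,23) with a≤c, −a<b≤a
reduced forms (12, 9, 23) vs (12, 9, 23) ⇒ equivalent

yes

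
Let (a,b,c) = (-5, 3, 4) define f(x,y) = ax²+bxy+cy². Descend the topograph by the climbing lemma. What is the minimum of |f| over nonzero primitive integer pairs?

river: ρ → (4,5,-4)
river: ρ → (-4,3,5)
river: ρ → (5,7,-2)
river: ρ → (-2,9,1)
river: ρ → (1,9,-2)
river: ρ → (-2,7,5)
river: ρ → (5,3,-4)
river: ρ → (-4,5,4)
river: ρ → (4,3,-5)
river: ρ → (-5,7,2)
river: ρ → (2,9,-1)
river: ρ → (-1,9,2)
river: ρ → (2,7,-5)
river: ρ → (-5,3,4)
closes: descent 0, river 14
min |a| on river = 1

1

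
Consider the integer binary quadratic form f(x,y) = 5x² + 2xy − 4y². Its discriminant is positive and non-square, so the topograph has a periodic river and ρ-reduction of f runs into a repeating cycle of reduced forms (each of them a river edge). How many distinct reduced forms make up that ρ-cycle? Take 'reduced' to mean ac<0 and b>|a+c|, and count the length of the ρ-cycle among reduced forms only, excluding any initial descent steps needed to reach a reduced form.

D = 84, ⌊√D⌋ = 9
river: ρ → (-4,6,3)
river: ρ → (3,6,-4)
river: ρ → (-4,2,5)
river: ρ → (5,8,-1)
river: ρ → (-1,8,5)
river: ρ → (5,2,-4)
ρ-cycle length = 6 (tail of 0 descent steps not counted)

6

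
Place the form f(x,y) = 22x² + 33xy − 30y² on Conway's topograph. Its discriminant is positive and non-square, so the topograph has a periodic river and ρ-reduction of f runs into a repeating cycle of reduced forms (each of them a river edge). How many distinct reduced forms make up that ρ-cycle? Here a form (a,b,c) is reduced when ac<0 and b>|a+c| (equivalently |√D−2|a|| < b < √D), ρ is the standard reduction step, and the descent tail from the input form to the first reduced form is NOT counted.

D = 3729, ⌊√D⌋ = 61
river: ρ → (-30,27,25)
river: ρ → (25,23,-32)
river: ρ → (-32,41,16)
river: ρ → (16,55,-11)
river: ρ → (-11,55,16)
river: ρ → (16,41,-32)
river: ρ → (-32,23,25)
river: ρ → (25,27,-30)
river: ρ → (-30,33,22)
river: ρ → (22,55,-8)
river: ρ → (-8,57,15)
river: ρ → (15,33,-44)
river: ρ → (-44,55,4)
river: ρ → (4,57,-30)
river: ρ → (-30,3,31)
river: ρ → (31,59,-2)
river: ρ → (-2,61,1)
river: ρ → (1,61,-2)
river: ρ → (-2,59,31)
river: ρ → (31,3,-30)
river: ρ → (-30,57,4)
river: ρ → (4,55,-44)
river: ρ → (-44,33,15)
river: ρ → (15,57,-8)
river: ρ → (-8,55,22)
river: ρ → (22,33,-30)
ρ-cycle length = 26 (tail of 0 descent steps not counted)

26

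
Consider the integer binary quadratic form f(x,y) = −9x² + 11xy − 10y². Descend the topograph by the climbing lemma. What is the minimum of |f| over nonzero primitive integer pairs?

translate: b→7 (≡-11 mod 18), so (9,-11,10)→(9,7,8)
flip: (9,7,8)→(8,-7,9)
reduced (well bottom): (8,-7,9) with a≤c, −a<b≤a
well minimum |f| = |-8| = 8 (negative-definite)

8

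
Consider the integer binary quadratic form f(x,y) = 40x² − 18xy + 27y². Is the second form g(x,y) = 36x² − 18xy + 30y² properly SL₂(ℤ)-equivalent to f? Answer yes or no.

D₁ = -3996, D₂ = -3996
f: flip: (40,-18,27)→(27,18,40)
f: reduced (well bottom): (27,18,40) with a≤c, −a<b≤a
g: flip: (36,-18,30)→(30,18,36)
g: reduced (well bottom): (30,18,36) with a≤c, −a<b≤a
reduced forms (27, 18, 40) vs (30, 18, 36) ⇒ inequivalent

no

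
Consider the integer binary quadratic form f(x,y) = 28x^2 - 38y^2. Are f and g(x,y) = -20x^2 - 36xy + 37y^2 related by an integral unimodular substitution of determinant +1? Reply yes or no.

D₁ = 4256, D₂ = 4256
river cycle of f (length 4): (28, 56, -10), (-10, 64, 4), (4, 64, -10), (-10, 56, 28)
river cycle of g (length 10): (37, 36, -20), (-20, 44, 29), (29, 14, -35), (-35, 56, 8), (8, 56, -35), (-35, 14, 29), (29, 44, -20), (-20, 36, 37), (37, 38, -19), (-19, 38, 37)
cycles differ ⇒ inequivalent

no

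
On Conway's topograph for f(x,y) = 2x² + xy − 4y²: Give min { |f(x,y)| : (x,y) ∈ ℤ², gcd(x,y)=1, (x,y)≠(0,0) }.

descent: ρ → (-4,-1,2)
descent: ρ → (2,5,-1)  [lands on river]
river: ρ → (-1,5,2)
river: ρ → (2,3,-3)
river: ρ → (-3,3,2)
closes: descent 2, river 4
min |a| on river = 1

1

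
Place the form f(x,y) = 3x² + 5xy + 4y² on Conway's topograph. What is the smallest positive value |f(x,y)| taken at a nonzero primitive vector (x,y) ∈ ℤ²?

translate: b→-1 (≡5 mod 6), so (3,5,4)→(3,-1,2)
flip: (3,-1,2)→(2,1,3)
reduced (well bottom): (2,1,3) with a≤c, −a<b≤a
well minimum = a = 2

2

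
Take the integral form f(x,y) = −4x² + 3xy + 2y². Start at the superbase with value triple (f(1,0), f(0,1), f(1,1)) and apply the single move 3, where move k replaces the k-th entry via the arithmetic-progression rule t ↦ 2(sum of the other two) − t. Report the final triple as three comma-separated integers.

start (-4,2,1) = (f(1,0),f(0,1),f(1,1))
replace slot 3: 2·((-4)+2) − 1 = -5 → (-4,2,-5)

-4,2,-5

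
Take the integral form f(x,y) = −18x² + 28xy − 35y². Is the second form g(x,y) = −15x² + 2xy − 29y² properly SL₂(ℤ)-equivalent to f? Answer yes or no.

D₁ = -1736, D₂ = -1736
f is negative-definite; reduce −f:
−f: translate: b→8 (≡-28 mod 36), so (18,-28,35)→(18,8,25)
−f: reduced (well bottom): (18,8,25) with a≤c, −a<b≤a
flip sign back: reduced form of f is (-18,-8,-25)
g is negative-definite; reduce −g:
−g: reduced (well bottom): (15,-2,29) with a≤c, −a<b≤a
flip sign back: reduced form of g is (-15,2,-29)
reduced forms (-18, -8, -25) vs (-15, 2, -29) ⇒ inequivalent

no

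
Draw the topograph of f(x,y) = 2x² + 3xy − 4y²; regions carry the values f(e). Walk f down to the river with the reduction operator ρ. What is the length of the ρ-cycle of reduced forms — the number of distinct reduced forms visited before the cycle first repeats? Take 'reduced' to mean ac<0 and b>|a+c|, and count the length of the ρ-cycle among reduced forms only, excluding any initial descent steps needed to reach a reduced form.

D = 41, ⌊√D⌋ = 6
river: ρ → (-4,5,1)
river: ρ → (1,5,-4)
river: ρ → (-4,3,2)
river: ρ → (2,5,-2)
river: ρ → (-2,3,4)
river: ρ → (4,5,-1)
river: ρ → (-1,5,4)
river: ρ → (4,3,-2)
river: ρ → (-2,5,2)
river: ρ → (2,3,-4)
ρ-cycle length = 10 (tail of 0 descent steps not counted)

10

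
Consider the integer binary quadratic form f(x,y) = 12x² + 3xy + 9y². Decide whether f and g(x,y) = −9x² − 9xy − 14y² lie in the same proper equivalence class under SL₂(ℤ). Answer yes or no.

D₁ = -423, D₂ = -423
f: flip: (12,3,9)→(9,-3,12)
f: reduced (well bottom): (9,-3,12) with a≤c, −a<b≤a
g is negative-definite; reduce −g:
−g: reduced (well bottom): (9,9,14) with a≤c, −a<b≤a
flip sign back: reduced form of g is (-9,-9,-14)
reduced forms (9, -3, 12) vs (-9, -9, -14) ⇒ inequivalent

no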